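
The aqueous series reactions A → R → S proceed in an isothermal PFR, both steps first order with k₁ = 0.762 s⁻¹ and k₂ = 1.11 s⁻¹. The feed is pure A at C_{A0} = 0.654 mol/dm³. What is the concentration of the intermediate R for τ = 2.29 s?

Solving the coupled first-order balances gives C_R(τ) = [k₁/(k₂−k₁)]·C_{A0}·(e^(−k₁τ) − e^(−k₂τ)).
e^(−k₁τ) = e^(−0.762×2.29) = e^(−1.745) = 0.1746; e^(−k₂τ) = e^(−2.542) = 0.07872.
C_R = 0.762×0.654/(1.11−0.762) × (0.1746−0.07872) = 1.432×0.09593 = 0.1374 mol/dm³.

0.137 mol/dm³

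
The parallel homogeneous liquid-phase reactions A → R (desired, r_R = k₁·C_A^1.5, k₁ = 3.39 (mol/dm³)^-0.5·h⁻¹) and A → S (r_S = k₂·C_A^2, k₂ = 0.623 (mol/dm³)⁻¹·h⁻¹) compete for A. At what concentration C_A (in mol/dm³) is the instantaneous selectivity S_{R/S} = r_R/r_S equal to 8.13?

S_{R/S} = (k₁/k₂)·C_A^-0.5 ⇒ C_A = (S·k₂/k₁)^(-2).
= (8.13×0.623/3.39)^(-2) = (1.494)^(-2) = 0.448 mol/dm³.

0.448 mol/dm³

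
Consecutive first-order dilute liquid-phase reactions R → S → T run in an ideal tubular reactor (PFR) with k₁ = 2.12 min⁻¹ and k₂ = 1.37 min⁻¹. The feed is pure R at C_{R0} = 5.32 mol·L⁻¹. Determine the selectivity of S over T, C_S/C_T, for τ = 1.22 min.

For first-order series with pure R initially, C_S(τ) = k₁C_{R0}/(k₂−k₁)·(e^(−k₁τ) − e^(−k₂τ)).
e^(−k₁τ) = e^(−2.12×1.22) = e^(−2.586) = 0.07529; e^(−k₂τ) = e^(−1.671) = 0.1880.
C_S = 2.12×5.32/(1.37−2.12) × (0.07529−0.1880) = (-15.04)×(-0.1127) = 1.695 mol·L⁻¹.
C_R = C_{R0}e^(−k₁τ) = 0.4005 mol·L⁻¹, so C_T = C_{R0}−C_R−C_S = 3.225 mol·L⁻¹; C_S/C_T = 0.526.

0.526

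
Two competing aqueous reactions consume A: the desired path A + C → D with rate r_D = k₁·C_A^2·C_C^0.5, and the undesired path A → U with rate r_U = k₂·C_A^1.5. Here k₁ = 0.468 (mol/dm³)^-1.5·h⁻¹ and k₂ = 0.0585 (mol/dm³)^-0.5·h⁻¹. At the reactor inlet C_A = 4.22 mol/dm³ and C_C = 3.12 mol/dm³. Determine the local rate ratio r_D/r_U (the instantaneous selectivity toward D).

29.0

S_{D/U} = r_D/r_U = (k₁·C_A^2·C_C^0.5)/(k₂·C_A^1.5) = (k₁/k₂)·C_A^0.5·C_C^0.5.
= (0.468×4.220^2×3.120^0.5) / (0.0585×4.220^1.5) = 14.72/0.5071 = 29.0.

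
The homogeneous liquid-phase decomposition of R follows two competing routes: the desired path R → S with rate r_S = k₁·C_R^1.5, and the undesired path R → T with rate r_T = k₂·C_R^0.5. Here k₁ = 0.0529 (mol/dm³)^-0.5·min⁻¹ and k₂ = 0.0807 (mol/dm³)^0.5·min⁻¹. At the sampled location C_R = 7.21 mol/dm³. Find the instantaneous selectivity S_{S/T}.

S_{S/T} = r_S/r_T = (k₁·C_R^1.5)/(k₂·C_R^0.5) = (k₁/k₂)·C_R.
= (0.0529×7.210^1.5) / (0.0807×7.210^0.5) = 1.024/0.2167 = 4.73.
Since the desired path is higher order in R, keeping C_R high (PFR or concentrated feed) favours S.

4.73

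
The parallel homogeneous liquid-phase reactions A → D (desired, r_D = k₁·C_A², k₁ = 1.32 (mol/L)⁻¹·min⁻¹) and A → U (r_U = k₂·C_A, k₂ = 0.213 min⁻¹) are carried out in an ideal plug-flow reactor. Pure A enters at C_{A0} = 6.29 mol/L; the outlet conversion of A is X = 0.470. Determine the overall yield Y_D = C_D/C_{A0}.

0.454

C_A = C_{A0}(1−X) = 3.334 mol/L.
Along a PFR/batch, dC_U/dC_A = −r_U/(r_D+r_U) = −k₂/(k₂+k₁·C_A).
Integrating from C_{A0} to C_A: C_U = (0.213/1.32)·ln[(0.213+1.32·6.29)/(0.213+1.32·3.33)] = 0.1614·ln(8.516/4.613) = 0.09891 mol/L.
Then C_D = (C_{A0}−C_A) − C_U = 2.956 − 0.09891 = 2.857 mol/L.
Y_D = C_D/C_{A0} = 2.857/6.29 = 0.454.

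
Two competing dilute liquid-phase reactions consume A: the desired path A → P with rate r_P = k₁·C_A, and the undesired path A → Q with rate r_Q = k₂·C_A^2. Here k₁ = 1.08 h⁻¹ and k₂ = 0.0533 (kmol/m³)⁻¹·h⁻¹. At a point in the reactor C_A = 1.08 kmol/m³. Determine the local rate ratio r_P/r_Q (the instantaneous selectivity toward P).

18.8

S_{P/Q} = r_P/r_Q = (k₁·C_A)/(k₂·C_A^2) = (k₁/k₂)·C_A⁻¹.
= (1.08×1.080) / (0.0533×1.080^2) = 1.166/0.06217 = 18.8.
The undesired path is higher order in A, so low C_A (CSTR or dilute feed) favours P.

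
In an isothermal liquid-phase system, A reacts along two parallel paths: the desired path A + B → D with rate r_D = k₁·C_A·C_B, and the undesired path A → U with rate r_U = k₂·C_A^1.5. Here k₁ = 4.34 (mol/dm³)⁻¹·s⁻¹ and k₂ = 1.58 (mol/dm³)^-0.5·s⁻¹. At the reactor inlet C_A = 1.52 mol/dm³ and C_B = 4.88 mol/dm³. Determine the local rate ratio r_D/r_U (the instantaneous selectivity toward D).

S_{D/U} = r_D/r_U = (k₁·C_A·C_B)/(k₂·C_A^1.5) = (k₁/k₂)·C_A^-0.5·C_B.
= (4.34×1.520×4.880) / (1.58×1.520^1.5) = 32.19/2.961 = 10.9.

10.9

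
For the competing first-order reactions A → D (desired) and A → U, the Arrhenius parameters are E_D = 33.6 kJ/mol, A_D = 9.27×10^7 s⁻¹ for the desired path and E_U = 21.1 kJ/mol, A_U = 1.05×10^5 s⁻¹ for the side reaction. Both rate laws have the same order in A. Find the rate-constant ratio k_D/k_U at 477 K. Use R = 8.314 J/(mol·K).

37.8

k_D/k_U = (A_D/A_U)·exp[−(E_D−E_U)/(RT)] = (A_D/A_U)·exp[(E_U−E_D)/(RT)].
(E_U−E_D)/(RT) = (21.1−33.6)×10³/(8.314×477) = -12500/3966 = -3.152.
k_D/k_U = (9.27×10^7/1.05×10^5)·exp(-3.152) = 882.9 × 0.04277 = 37.8.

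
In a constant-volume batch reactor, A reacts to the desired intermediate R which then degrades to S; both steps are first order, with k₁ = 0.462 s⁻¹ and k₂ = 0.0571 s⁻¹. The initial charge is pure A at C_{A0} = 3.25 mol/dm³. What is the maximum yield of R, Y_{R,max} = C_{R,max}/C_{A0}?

Evaluating C_R at t_opt = ln(k₂/k₁)/(k₂−k₁) gives C_{R,max}/C_{A0} = (k₁/k₂)^[k₂/(k₂−k₁)].
= (0.462/0.0571)^(0.0571/(0.0571−0.462)) = (8.091)^(-0.1410) = 0.7446.

0.745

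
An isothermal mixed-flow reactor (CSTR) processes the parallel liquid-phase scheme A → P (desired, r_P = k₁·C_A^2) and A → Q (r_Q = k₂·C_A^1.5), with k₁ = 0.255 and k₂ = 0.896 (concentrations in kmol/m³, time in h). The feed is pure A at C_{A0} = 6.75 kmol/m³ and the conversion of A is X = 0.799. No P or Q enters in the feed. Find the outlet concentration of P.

1.34 kmol/m³

Exit C_A = C_{A0}(1−X) = 6.75×0.201 = 1.357 kmol/m³.
Rates in a CSTR are evaluated at the outlet concentration: r_P = 0.255×1.357^2 = 0.4694, r_Q = 0.896×1.357^1.5 = 1.416.
Fraction of consumed A going to P: r_P/(r_P+r_Q) = 0.2490.
C_P = 0.2490·C_{A0}·X = 0.2490×6.75×0.799 = 1.34 kmol/m³.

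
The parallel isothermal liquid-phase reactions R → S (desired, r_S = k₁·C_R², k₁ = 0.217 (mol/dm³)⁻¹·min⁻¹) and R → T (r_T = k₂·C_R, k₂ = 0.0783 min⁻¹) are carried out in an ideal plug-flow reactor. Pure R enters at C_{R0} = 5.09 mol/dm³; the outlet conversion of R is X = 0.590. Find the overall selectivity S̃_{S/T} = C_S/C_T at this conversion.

C_R = C_{R0}(1−X) = 2.087 mol/dm³.
Along a PFR/batch, dC_T/dC_R = −r_T/(r_S+r_T) = −k₂/(k₂+k₁·C_R).
Integrating from C_{R0} to C_R: C_T = (0.0783/0.217)·ln[(0.0783+0.217·5.09)/(0.0783+0.217·2.09)] = 0.3608·ln(1.183/0.5312) = 0.2889 mol/dm³.
Then C_S = (C_{R0}−C_R) − C_T = 3.003 − 0.2889 = 2.714 mol/dm³.
S̃_{S/T} = C_S/C_T = 2.714/0.2889 = 9.40.

9.40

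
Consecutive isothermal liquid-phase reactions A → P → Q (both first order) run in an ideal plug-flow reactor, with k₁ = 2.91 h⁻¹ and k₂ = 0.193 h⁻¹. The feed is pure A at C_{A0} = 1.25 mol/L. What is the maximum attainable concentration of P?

At the optimum, C_{P,max}/C_{A0} = (k₁/k₂)^[k₂/(k₂−k₁)].
= (2.91/0.193)^(0.193/(0.193−2.91)) = (15.08)^(-0.07103) = 0.8247.
C_{P,max} = 0.8247×1.25 = 1.03 mol/L.

1.03 mol/L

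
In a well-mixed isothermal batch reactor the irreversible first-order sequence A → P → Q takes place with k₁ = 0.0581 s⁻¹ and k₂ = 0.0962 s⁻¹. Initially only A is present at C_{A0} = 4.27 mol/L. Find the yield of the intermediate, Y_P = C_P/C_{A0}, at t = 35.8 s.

Solving the coupled first-order balances gives C_P(t) = [k₁/(k₂−k₁)]·C_{A0}·(e^(−k₁t) − e^(−k₂t)).
e^(−k₁t) = e^(−0.0581×35.8) = e^(−2.080) = 0.1249; e^(−k₂t) = e^(−3.444) = 0.03194.
C_P = 0.0581×4.27/(0.0962−0.0581) × (0.1249−0.03194) = 6.511×0.09299 = 0.6055 mol/L.
Y_P = C_P/C_{A0} = 0.6055/4.27 = 0.142.

0.142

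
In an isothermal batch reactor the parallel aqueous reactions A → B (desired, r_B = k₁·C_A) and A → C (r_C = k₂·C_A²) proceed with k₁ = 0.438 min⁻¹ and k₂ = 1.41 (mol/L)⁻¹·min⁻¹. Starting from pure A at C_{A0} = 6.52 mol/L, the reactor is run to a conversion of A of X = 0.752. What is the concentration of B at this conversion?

0.393 mol/L

C_A = C_{A0}(1−X) = 1.617 mol/L.
Along a PFR/batch, dC_B/dC_A = −r_B/(r_B+r_C) = −k₁/(k₁+k₂·C_A).
Integrating from C_{A0} to C_A: C_B = (0.438/1.41)·ln[(0.438+1.41·6.52)/(0.438+1.41·1.62)] = 0.3106·ln(9.631/2.718) = 0.3930 mol/L.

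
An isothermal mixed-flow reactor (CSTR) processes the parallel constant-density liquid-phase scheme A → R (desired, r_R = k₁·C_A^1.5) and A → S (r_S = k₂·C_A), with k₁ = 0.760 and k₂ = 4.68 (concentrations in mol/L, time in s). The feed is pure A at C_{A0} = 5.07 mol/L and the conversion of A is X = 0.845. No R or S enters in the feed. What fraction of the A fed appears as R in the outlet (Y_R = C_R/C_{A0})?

0.106

Exit C_A = C_{A0}(1−X) = 5.07×0.155 = 0.7859 mol/L.
A CSTR operates uniformly at the exit composition, giving r_R = 0.5294 and r_S = 3.678 (each k·C_A^n at C_A = 0.7859).
Fraction of consumed A going to R: r_R/(r_R+r_S) = 0.1258.
C_R = 0.1258·C_{A0}·X = 0.1258×5.07×0.845 = 0.539 mol/L; Y_R = C_R/C_{A0} = 0.106.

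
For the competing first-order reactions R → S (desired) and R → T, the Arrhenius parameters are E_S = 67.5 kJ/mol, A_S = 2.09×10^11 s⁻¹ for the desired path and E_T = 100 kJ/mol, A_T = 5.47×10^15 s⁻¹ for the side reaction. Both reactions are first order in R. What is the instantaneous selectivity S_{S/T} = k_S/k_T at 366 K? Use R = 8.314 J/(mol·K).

1.66

With equal orders, S_{S/T} = k_S/k_T = (A_S/A_T)·exp[(E_T−E_S)/(RT)].
(E_T−E_S)/(RT) = (100−67.5)×10³/(8.314×366) = 32500/3043 = 10.68.
k_S/k_T = (2.09×10^11/5.47×10^15)·exp(10.68) = 3.821×10^-5 × 43500 = 1.66.
Since E_S < E_T, lowering the temperature improves selectivity toward S.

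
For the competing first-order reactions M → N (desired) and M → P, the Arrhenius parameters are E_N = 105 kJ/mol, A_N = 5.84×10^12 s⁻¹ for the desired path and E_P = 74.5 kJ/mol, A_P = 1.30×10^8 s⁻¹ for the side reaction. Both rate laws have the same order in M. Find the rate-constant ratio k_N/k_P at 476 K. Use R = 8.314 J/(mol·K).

k_N/k_P = (A_N/A_P)·exp[−(E_N−E_P)/(RT)] = (A_N/A_P)·exp[(E_P−E_N)/(RT)].
(E_P−E_N)/(RT) = (74.5−105)×10³/(8.314×476) = -30500/3957 = -7.707.
k_N/k_P = (5.84×10^12/1.30×10^8)·exp(-7.707) = 44923 × 4.497×10^-4 = 20.2.

20.2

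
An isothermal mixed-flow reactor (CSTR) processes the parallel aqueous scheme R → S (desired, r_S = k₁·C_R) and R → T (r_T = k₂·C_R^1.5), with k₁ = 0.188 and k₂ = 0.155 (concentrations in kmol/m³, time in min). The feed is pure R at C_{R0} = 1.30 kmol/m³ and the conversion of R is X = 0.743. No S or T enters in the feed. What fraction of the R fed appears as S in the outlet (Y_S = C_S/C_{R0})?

0.503

Exit C_R = C_{R0}(1−X) = 1.30×0.257 = 0.3341 kmol/m³.
In a CSTR the entire volume is at exit conditions, so r_S = 0.188×0.3341 = 0.06281 and r_T = 0.155×0.3341^1.5 = 0.02993.
Fraction of consumed R going to S: r_S/(r_S+r_T) = 0.6773.
C_S = 0.6773·C_{R0}·X = 0.6773×1.30×0.743 = 0.654 kmol/m³; Y_S = C_S/C_{R0} = 0.503.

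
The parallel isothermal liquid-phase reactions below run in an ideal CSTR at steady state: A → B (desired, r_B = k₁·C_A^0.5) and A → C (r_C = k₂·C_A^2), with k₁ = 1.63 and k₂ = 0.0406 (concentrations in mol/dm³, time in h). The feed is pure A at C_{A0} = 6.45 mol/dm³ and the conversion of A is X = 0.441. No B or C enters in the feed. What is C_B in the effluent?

Exit C_A = C_{A0}(1−X) = 6.45×0.559 = 3.606 mol/dm³.
Rates in a CSTR are evaluated at the outlet concentration: r_B = 1.63×3.606^0.5 = 3.095, r_C = 0.0406×3.606^2 = 0.5278.
Fraction of consumed A going to B: r_B/(r_B+r_C) = 0.8543.
C_B = 0.8543·C_{A0}·X = 0.8543×6.45×0.441 = 2.43 mol/dm³.

2.43 mol/dm³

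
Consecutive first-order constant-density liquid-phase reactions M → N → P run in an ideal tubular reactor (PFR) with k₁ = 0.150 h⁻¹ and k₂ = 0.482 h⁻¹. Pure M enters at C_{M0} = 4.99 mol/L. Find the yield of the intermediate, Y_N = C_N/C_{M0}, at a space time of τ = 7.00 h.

For first-order series with pure M initially, C_N(τ) = k₁C_{M0}/(k₂−k₁)·(e^(−k₁τ) − e^(−k₂τ)).
e^(−k₁τ) = e^(−0.150×7.00) = e^(−1.050) = 0.3499; e^(−k₂τ) = e^(−3.374) = 0.03425.
C_N = 0.150×4.99/(0.482−0.150) × (0.3499−0.03425) = 2.255×0.3157 = 0.7117 mol/L.
Y_N = C_N/C_{M0} = 0.7117/4.99 = 0.143.

0.143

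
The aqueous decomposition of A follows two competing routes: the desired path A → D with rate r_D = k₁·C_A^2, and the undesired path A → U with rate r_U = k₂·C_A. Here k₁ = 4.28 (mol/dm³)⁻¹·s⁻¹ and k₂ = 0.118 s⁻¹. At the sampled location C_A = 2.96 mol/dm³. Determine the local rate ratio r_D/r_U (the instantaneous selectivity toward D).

107

S_{D/U} = r_D/r_U = (k₁·C_A^2)/(k₂·C_A) = (k₁/k₂)·C_A.
= (4.28×2.960^2) / (0.118×2.960) = 37.50/0.3493 = 107.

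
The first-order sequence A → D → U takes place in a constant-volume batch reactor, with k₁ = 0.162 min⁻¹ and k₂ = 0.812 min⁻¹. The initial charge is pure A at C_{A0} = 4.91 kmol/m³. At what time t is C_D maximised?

For first-order series the maximum of C_D occurs at t_opt = ln(k₂/k₁)/(k₂−k₁).
= ln(0.812/0.162)/(0.812−0.162) = ln(5.012)/0.6500 = 1.612/0.6500 = 2.48 min.

2.48 min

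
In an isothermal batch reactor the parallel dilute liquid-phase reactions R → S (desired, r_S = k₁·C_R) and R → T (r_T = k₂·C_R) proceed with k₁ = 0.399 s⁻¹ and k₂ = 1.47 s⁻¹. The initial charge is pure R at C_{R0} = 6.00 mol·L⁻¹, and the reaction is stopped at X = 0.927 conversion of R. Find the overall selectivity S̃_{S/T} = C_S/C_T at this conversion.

0.271

C_R = C_{R0}(1−X) = 0.4380 mol·L⁻¹.
Both paths are first order in R, so the instantaneous fraction to S is constant: dC_S/d(−C_R) = k₁/(k₁+k₂) = 0.2135.
C_S = 0.2135·(C_{R0}−C_R) = 0.2135×5.562 = 1.19 mol·L⁻¹.
C_T = (C_{R0}−C_R)−C_S = 4.375 mol·L⁻¹; S̃_{S/T} = 1.187/4.375 = 0.271.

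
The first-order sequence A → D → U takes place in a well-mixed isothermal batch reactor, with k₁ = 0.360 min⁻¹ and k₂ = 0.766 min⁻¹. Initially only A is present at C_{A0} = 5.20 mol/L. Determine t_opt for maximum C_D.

Setting dC_D/dt = 0 gives t_opt = ln(k₂/k₁)/(k₂−k₁).
= ln(0.766/0.360)/(0.766−0.360) = ln(2.128)/0.4060 = 0.7551/0.4060 = 1.86 min.

1.86 min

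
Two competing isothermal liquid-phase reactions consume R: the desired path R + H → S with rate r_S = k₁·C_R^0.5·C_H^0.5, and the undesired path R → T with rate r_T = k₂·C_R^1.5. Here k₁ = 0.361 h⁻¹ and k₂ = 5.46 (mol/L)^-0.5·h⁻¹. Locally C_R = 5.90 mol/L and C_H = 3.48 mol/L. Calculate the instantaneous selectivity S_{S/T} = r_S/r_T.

0.0209

S_{S/T} = r_S/r_T = (k₁·C_R^0.5·C_H^0.5)/(k₂·C_R^1.5) = (k₁/k₂)·C_R⁻¹·C_H^0.5.
= (0.361×5.900^0.5×3.480^0.5) / (5.46×5.900^1.5) = 1.636/78.25 = 0.0209.
The undesired path is higher order in R, so low C_R (CSTR or dilute feed) favours S.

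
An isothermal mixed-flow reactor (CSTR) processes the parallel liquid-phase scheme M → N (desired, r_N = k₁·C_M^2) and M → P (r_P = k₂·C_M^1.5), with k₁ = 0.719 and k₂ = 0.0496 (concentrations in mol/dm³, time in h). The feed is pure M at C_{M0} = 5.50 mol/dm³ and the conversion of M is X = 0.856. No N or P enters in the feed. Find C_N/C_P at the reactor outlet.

12.9

Exit C_M = C_{M0}(1−X) = 5.50×0.144 = 0.7920 mol/dm³.
A CSTR operates uniformly at the exit composition, giving r_N = 0.4510 and r_P = 0.03496 (each k·C_M^n at C_M = 0.7920).
Overall selectivity = C_N/C_P = r_Nτ/(r_Pτ) = r_N/r_P = 12.9.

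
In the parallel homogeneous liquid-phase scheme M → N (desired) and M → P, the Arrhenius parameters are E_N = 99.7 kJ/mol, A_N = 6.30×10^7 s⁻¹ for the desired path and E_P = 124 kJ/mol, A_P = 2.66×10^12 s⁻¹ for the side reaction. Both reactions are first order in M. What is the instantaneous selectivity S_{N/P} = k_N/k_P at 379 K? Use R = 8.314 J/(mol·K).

Since both paths have the same order in M, the concentration cancels and S_{N/P} = k_N/k_P = (A_N/A_P)·exp[(E_P−E_N)/(RT)].
(E_P−E_N)/(RT) = (124−99.7)×10³/(8.314×379) = 24300/3151 = 7.712.
k_N/k_P = (6.30×10^7/2.66×10^12)·exp(7.712) = 2.368×10^-5 × 2235 = 0.0529.

0.0529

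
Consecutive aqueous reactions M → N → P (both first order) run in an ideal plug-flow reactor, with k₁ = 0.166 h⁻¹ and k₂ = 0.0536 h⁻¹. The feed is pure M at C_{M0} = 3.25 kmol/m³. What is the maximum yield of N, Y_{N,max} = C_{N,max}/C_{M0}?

0.583

For a first-order series the maximum intermediate yield is C_{N,max}/C_{M0} = (k₁/k₂)^[k₂/(k₂−k₁)].
= (0.166/0.0536)^(0.0536/(0.0536−0.166)) = (3.097)^(-0.4769) = 0.5833.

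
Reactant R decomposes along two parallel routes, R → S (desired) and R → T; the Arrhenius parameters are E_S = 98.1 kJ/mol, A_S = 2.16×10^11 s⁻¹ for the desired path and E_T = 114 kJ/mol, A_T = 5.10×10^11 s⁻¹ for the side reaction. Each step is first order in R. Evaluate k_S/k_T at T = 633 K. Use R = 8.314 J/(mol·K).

8.69

k_S/k_T = (A_S/A_T)·exp[−(E_S−E_T)/(RT)] = (A_S/A_T)·exp[(E_T−E_S)/(RT)].
(E_T−E_S)/(RT) = (114−98.1)×10³/(8.314×633) = 15900/5263 = 3.021.
k_S/k_T = (2.16×10^11/5.10×10^11)·exp(3.021) = 0.4235 × 20.52 = 8.69.
Since E_S < E_T, lowering the temperature improves selectivity toward S.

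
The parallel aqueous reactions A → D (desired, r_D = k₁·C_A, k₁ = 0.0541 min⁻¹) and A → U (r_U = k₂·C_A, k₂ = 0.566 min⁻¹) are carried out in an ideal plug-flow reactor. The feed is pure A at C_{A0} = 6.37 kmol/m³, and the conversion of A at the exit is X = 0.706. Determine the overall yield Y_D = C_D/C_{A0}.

0.0616

C_A = C_{A0}(1−X) = 1.873 kmol/m³.
Both paths are first order in A, so the instantaneous fraction to D is constant: dC_D/d(−C_A) = k₁/(k₁+k₂) = 0.08724.
C_D = 0.08724·(C_{A0}−C_A) = 0.08724×4.497 = 0.392 kmol/m³.
Y_D = C_D/C_{A0} = 0.3924/6.37 = 0.0616.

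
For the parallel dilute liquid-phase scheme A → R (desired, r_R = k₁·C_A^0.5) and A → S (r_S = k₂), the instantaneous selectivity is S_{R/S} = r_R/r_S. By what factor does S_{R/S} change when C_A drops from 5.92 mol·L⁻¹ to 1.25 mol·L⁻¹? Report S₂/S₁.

S_{R/S} = (k₁/k₂)·C_A^0.5, so S₂/S₁ = (C_{A,2}/C_{A,1})^0.5.
= (1.25/5.92)^0.5 = (0.2111)^0.5 = 0.460.
Selectivity toward R falls as C_A falls — high-concentration operation is favoured.

0.460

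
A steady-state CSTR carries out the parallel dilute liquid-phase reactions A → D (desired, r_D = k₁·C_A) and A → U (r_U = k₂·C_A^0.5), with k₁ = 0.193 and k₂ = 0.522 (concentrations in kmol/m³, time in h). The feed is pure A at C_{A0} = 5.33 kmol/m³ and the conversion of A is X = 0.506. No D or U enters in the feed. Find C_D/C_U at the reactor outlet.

0.600

Exit C_A = C_{A0}(1−X) = 5.33×0.494 = 2.633 kmol/m³.
A CSTR operates uniformly at the exit composition, giving r_D = 0.5082 and r_U = 0.8470 (each k·C_A^n at C_A = 2.633).
Overall selectivity = C_D/C_U = r_Dτ/(r_Uτ) = r_D/r_U = 0.600.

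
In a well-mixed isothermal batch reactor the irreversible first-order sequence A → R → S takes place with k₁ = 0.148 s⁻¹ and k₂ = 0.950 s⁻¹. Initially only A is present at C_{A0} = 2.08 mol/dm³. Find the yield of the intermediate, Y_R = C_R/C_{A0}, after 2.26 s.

0.111

The intermediate concentration in a first-order A→B→C sequence is C_R = k₁C_{A0}(e^(−k₁t) − e^(−k₂t))/(k₂−k₁).
e^(−k₁t) = e^(−0.148×2.26) = e^(−0.3345) = 0.7157; e^(−k₂t) = e^(−2.147) = 0.1168.
C_R = 0.148×2.08/(0.950−0.148) × (0.7157−0.1168) = 0.3838×0.5989 = 0.2299 mol/dm³.
Y_R = C_R/C_{A0} = 0.2299/2.08 = 0.111.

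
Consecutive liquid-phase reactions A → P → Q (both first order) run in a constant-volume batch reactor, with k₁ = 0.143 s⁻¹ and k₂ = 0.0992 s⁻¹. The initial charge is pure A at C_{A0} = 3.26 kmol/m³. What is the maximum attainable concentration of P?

1.42 kmol/m³

At the optimum, C_{P,max}/C_{A0} = (k₁/k₂)^[k₂/(k₂−k₁)].
= (0.143/0.0992)^(0.0992/(0.0992−0.143)) = (1.442)^(-2.265) = 0.4368.
C_{P,max} = 0.4368×3.26 = 1.42 kmol/m³.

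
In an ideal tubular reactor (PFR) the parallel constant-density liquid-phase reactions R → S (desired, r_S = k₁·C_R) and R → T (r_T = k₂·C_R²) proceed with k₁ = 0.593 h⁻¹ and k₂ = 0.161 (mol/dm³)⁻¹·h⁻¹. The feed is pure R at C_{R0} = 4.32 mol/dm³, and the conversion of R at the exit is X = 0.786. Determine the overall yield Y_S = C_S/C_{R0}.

C_R = C_{R0}(1−X) = 0.9245 mol/dm³.
Along a PFR/batch, dC_S/dC_R = −r_S/(r_S+r_T) = −k₁/(k₁+k₂·C_R).
Integrating from C_{R0} to C_R: C_S = (0.593/0.161)·ln[(0.593+0.161·4.32)/(0.593+0.161·0.924)] = 3.683·ln(1.289/0.7418) = 2.034 mol/dm³.
Y_S = C_S/C_{R0} = 2.034/4.32 = 0.471.

0.471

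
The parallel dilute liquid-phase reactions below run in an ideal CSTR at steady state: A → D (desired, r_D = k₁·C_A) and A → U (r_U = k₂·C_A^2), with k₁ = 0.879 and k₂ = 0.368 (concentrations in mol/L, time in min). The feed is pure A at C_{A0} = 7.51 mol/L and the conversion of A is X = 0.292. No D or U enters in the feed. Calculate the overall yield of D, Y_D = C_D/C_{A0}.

0.0905

Exit C_A = C_{A0}(1−X) = 7.51×0.708 = 5.317 mol/L.
A CSTR operates uniformly at the exit composition, giving r_D = 4.674 and r_U = 10.40 (each k·C_A^n at C_A = 5.317).
Fraction of consumed A going to D: r_D/(r_D+r_U) = 0.3100.
C_D = 0.3100·C_{A0}·X = 0.3100×7.51×0.292 = 0.680 mol/L; Y_D = C_D/C_{A0} = 0.0905.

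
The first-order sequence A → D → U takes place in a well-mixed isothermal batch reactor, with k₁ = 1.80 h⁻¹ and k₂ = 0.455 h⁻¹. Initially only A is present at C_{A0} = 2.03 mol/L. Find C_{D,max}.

1.27 mol/L

For a first-order series the maximum intermediate yield is C_{D,max}/C_{A0} = (k₁/k₂)^[k₂/(k₂−k₁)].
= (1.80/0.455)^(0.455/(0.455−1.80)) = (3.956)^(-0.3383) = 0.6280.
C_{D,max} = 0.6280×2.03 = 1.27 mol/L.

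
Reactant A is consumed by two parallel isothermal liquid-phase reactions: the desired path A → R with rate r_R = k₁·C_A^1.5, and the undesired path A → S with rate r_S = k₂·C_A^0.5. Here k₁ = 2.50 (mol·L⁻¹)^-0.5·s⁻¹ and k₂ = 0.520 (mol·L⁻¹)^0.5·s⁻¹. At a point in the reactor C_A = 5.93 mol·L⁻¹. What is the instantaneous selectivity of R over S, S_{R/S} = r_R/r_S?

28.5

S_{R/S} = r_R/r_S = (k₁·C_A^1.5)/(k₂·C_A^0.5) = (k₁/k₂)·C_A.
= (2.50×5.930^1.5) / (0.520×5.930^0.5) = 36.10/1.266 = 28.5.
Since the desired path is higher order in A, keeping C_A high (PFR or concentrated feed) favours R.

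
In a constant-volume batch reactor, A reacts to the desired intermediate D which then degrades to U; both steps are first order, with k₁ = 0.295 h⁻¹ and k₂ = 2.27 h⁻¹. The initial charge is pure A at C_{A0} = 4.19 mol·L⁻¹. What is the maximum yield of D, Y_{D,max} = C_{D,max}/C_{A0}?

0.0958

At the optimum, C_{D,max}/C_{A0} = (k₁/k₂)^[k₂/(k₂−k₁)].
= (0.295/2.27)^(2.27/(2.27−0.295)) = (0.1300)^(1.149) = 0.09581.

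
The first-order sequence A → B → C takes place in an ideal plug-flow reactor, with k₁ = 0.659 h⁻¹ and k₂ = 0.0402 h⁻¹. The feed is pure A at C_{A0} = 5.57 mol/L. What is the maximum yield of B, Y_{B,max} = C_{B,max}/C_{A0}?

For a first-order series the maximum intermediate yield is C_{B,max}/C_{A0} = (k₁/k₂)^[k₂/(k₂−k₁)].
= (0.659/0.0402)^(0.0402/(0.0402−0.659)) = (16.39)^(-0.06496) = 0.8339.

0.834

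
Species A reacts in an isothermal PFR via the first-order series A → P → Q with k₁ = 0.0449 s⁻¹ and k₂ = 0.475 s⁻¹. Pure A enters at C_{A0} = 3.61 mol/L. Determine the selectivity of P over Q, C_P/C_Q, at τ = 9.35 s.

The intermediate concentration in a first-order A→B→C sequence is C_P = k₁C_{A0}(e^(−k₁τ) − e^(−k₂τ))/(k₂−k₁).
e^(−k₁τ) = e^(−0.0449×9.35) = e^(−0.4198) = 0.6572; e^(−k₂τ) = e^(−4.441) = 0.01178.
C_P = 0.0449×3.61/(0.475−0.0449) × (0.6572−0.01178) = 0.3769×0.6454 = 0.2432 mol/L.
C_A = C_{A0}e^(−k₁τ) = 2.372 mol/L, so C_Q = C_{A0}−C_A−C_P = 0.9944 mol/L; C_P/C_Q = 0.245.

0.245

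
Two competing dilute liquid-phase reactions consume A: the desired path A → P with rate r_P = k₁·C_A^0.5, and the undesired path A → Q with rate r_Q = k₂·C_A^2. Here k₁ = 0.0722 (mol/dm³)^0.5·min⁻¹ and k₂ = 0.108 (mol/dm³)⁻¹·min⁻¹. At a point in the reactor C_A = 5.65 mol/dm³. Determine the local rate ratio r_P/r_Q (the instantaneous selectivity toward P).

0.0498

S_{P/Q} = r_P/r_Q = (k₁·C_A^0.5)/(k₂·C_A^2) = (k₁/k₂)·C_A^-1.5.
= (0.0722×5.650^0.5) / (0.108×5.650^2) = 0.1716/3.448 = 0.0498.
The undesired path is higher order in A, so low C_A (CSTR or dilute feed) favours P.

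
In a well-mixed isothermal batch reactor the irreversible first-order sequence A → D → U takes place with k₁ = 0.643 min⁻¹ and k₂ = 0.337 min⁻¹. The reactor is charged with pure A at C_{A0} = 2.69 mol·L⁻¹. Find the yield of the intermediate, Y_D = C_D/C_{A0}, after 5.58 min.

The intermediate concentration in a first-order A→B→C sequence is C_D = k₁C_{A0}(e^(−k₁t) − e^(−k₂t))/(k₂−k₁).
e^(−k₁t) = e^(−0.643×5.58) = e^(−3.588) = 0.02766; e^(−k₂t) = e^(−1.880) = 0.1525.
C_D = 0.643×2.69/(0.337−0.643) × (0.02766−0.1525) = (-5.653)×(-0.1249) = 0.7058 mol·L⁻¹.
Y_D = C_D/C_{A0} = 0.7058/2.69 = 0.262.

0.262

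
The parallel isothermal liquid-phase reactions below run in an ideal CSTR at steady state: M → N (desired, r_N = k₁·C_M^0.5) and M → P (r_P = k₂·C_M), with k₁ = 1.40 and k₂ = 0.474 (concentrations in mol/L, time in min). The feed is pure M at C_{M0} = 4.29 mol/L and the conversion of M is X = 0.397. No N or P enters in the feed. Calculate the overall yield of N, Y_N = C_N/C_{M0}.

Exit C_M = C_{M0}(1−X) = 4.29×0.603 = 2.587 mol/L.
Rates in a CSTR are evaluated at the outlet concentration: r_N = 1.40×2.587^0.5 = 2.252, r_P = 0.474×2.587 = 1.226.
Fraction of consumed M going to N: r_N/(r_N+r_P) = 0.6474.
C_N = 0.6474·C_{M0}·X = 0.6474×4.29×0.397 = 1.10 mol/L; Y_N = C_N/C_{M0} = 0.257.

0.257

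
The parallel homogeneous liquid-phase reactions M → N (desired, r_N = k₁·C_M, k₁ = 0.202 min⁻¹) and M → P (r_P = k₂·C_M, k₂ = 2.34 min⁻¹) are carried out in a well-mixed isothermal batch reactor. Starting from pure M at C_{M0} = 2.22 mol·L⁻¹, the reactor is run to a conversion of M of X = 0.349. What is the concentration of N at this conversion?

C_M = C_{M0}(1−X) = 1.445 mol·L⁻¹.
Both paths are first order in M, so the instantaneous fraction to N is constant: dC_N/d(−C_M) = k₁/(k₁+k₂) = 0.07946.
C_N = 0.07946·(C_{M0}−C_M) = 0.07946×0.7748 = 0.0616 mol·L⁻¹.

0.0616 mol·L⁻¹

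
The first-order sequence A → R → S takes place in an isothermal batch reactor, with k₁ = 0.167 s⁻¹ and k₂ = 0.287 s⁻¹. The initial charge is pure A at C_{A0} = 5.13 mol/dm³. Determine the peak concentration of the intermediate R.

For a first-order series the maximum intermediate yield is C_{R,max}/C_{A0} = (k₁/k₂)^[k₂/(k₂−k₁)].
= (0.167/0.287)^(0.287/(0.287−0.167)) = (0.5819)^(2.392) = 0.2739.
C_{R,max} = 0.2739×5.13 = 1.41 mol/dm³.

1.41 mol/dm³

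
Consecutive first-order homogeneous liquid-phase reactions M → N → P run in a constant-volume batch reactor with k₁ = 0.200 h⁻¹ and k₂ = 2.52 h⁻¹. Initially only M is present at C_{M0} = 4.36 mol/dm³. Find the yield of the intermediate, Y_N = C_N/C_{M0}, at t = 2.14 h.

Solving the coupled first-order balances gives C_N(t) = [k₁/(k₂−k₁)]·C_{M0}·(e^(−k₁t) − e^(−k₂t)).
e^(−k₁t) = e^(−0.200×2.14) = e^(−0.4280) = 0.6518; e^(−k₂t) = e^(−5.393) = 0.004549.
C_N = 0.200×4.36/(2.52−0.200) × (0.6518−0.004549) = 0.3759×0.6473 = 0.2433 mol/dm³.
Y_N = C_N/C_{M0} = 0.2433/4.36 = 0.0558.

0.0558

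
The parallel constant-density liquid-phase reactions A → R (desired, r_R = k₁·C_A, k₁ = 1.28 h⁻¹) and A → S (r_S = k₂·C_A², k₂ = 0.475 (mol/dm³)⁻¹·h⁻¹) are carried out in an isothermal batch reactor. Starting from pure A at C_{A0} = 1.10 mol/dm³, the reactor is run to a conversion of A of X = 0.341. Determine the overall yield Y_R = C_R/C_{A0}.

0.255

C_A = C_{A0}(1−X) = 0.7249 mol/dm³.
Along a PFR/batch, dC_R/dC_A = −r_R/(r_R+r_S) = −k₁/(k₁+k₂·C_A).
Integrating from C_{A0} to C_A: C_R = (1.28/0.475)·ln[(1.28+0.475·1.10)/(1.28+0.475·0.725)] = 2.695·ln(1.802/1.624) = 0.2805 mol/dm³.
Y_R = C_R/C_{A0} = 0.2805/1.10 = 0.255.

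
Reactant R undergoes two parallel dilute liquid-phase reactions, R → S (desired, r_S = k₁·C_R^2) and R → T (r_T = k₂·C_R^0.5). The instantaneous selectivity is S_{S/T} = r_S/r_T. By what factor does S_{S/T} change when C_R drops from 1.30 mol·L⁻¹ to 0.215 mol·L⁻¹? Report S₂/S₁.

S_{S/T} = (k₁/k₂)·C_R^1.5, so S₂/S₁ = (C_{R,2}/C_{R,1})^1.5.
= (0.215/1.30)^1.5 = (0.1654)^1.5 = 0.0673.
Selectivity toward S falls as C_R falls — high-concentration operation is favoured.

0.0673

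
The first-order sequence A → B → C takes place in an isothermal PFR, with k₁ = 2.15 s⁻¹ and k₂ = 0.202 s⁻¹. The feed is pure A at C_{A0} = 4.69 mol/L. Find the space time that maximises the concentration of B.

The intermediate peaks when r₁ = r₂, i.e. k₁e^(−k₁τ) = k₂e^(−k₂τ), giving τ_opt = ln(k₂/k₁)/(k₂−k₁).
= ln(0.202/2.15)/(0.202−2.15) = ln(0.09395)/-1.948 = -2.365/-1.948 = 1.21 s.

1.21 s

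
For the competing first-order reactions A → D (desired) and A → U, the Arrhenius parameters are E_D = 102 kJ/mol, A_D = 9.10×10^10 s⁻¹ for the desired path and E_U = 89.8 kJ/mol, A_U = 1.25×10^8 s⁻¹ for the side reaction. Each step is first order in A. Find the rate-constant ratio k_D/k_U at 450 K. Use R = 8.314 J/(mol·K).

27.9

With equal orders, S_{D/U} = k_D/k_U = (A_D/A_U)·exp[(E_U−E_D)/(RT)].
(E_U−E_D)/(RT) = (89.8−102)×10³/(8.314×450) = -12200/3741 = -3.261.
k_D/k_U = (9.10×10^10/1.25×10^8)·exp(-3.261) = 728.0 × 0.03835 = 27.9.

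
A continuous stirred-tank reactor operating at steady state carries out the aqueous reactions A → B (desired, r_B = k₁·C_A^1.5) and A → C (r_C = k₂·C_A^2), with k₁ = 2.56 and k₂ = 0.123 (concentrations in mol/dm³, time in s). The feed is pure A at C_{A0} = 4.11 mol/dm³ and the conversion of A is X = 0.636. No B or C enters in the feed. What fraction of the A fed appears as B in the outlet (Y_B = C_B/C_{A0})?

Exit C_A = C_{A0}(1−X) = 4.11×0.364 = 1.496 mol/dm³.
Rates in a CSTR are evaluated at the outlet concentration: r_B = 2.56×1.496^1.5 = 4.684, r_C = 0.123×1.496^2 = 0.2753.
Fraction of consumed A going to B: r_B/(r_B+r_C) = 0.9445.
C_B = 0.9445·C_{A0}·X = 0.9445×4.11×0.636 = 2.47 mol/dm³; Y_B = C_B/C_{A0} = 0.601.

0.601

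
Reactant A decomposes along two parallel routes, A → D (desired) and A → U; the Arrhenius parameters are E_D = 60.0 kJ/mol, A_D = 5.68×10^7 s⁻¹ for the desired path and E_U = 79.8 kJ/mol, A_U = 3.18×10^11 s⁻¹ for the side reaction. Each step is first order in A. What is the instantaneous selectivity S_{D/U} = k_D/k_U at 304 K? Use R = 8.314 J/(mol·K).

Since both paths have the same order in A, the concentration cancels and S_{D/U} = k_D/k_U = (A_D/A_U)·exp[(E_U−E_D)/(RT)].
(E_U−E_D)/(RT) = (79.8−60.0)×10³/(8.314×304) = 19800/2527 = 7.834.
k_D/k_U = (5.68×10^7/3.18×10^11)·exp(7.834) = 1.786×10^-4 × 2525 = 0.451.
Since E_D < E_U, lowering the temperature improves selectivity toward D.

0.451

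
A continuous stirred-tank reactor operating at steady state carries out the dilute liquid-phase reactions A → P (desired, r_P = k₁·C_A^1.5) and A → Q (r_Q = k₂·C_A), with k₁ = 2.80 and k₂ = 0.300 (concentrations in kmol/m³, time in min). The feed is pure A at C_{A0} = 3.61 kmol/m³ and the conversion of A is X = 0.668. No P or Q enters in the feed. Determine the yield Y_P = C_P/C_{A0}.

Exit C_A = C_{A0}(1−X) = 3.61×0.332 = 1.199 kmol/m³.
In a CSTR the entire volume is at exit conditions, so r_P = 2.80×1.199^1.5 = 3.674 and r_Q = 0.300×1.199 = 0.3596.
Fraction of consumed A going to P: r_P/(r_P+r_Q) = 0.9109.
C_P = 0.9109·C_{A0}·X = 0.9109×3.61×0.668 = 2.20 kmol/m³; Y_P = C_P/C_{A0} = 0.608.

0.608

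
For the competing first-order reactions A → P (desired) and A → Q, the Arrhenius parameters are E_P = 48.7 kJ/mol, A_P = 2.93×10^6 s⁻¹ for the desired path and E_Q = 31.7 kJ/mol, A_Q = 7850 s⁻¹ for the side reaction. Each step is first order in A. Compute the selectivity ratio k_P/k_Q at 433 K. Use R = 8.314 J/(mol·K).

k_P/k_Q = (A_P/A_Q)·exp[−(E_P−E_Q)/(RT)] = (A_P/A_Q)·exp[(E_Q−E_P)/(RT)].
(E_Q−E_P)/(RT) = (31.7−48.7)×10³/(8.314×433) = -17000/3600 = -4.722.
k_P/k_Q = (2.93×10^6/7850)·exp(-4.722) = 373.2 × 0.008895 = 3.32.

3.32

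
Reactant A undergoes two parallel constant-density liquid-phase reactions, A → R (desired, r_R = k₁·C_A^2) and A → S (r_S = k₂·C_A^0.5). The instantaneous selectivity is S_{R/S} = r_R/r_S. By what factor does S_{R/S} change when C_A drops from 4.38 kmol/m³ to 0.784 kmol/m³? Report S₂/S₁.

0.0757

S_{R/S} = (k₁/k₂)·C_A^1.5, so S₂/S₁ = (C_{A,2}/C_{A,1})^1.5.
= (0.784/4.38)^1.5 = (0.1790)^1.5 = 0.0757.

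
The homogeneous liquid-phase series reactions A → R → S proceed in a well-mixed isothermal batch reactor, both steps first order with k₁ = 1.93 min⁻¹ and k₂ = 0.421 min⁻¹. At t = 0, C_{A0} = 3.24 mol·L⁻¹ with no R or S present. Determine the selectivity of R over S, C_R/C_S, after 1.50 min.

1.82

For first-order series with pure A initially, C_R(t) = k₁C_{A0}/(k₂−k₁)·(e^(−k₁t) − e^(−k₂t)).
e^(−k₁t) = e^(−1.93×1.50) = e^(−2.895) = 0.05530; e^(−k₂t) = e^(−0.6315) = 0.5318.
C_R = 1.93×3.24/(0.421−1.93) × (0.05530−0.5318) = (-4.144)×(-0.4765) = 1.975 mol·L⁻¹.
C_A = C_{A0}e^(−k₁t) = 0.1792 mol·L⁻¹, so C_S = C_{A0}−C_A−C_R = 1.086 mol·L⁻¹; C_R/C_S = 1.82.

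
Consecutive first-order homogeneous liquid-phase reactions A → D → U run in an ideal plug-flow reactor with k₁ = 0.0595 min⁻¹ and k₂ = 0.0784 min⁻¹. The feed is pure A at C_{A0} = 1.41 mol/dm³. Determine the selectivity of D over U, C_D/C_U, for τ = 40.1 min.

0.204

Solving the coupled first-order balances gives C_D(τ) = [k₁/(k₂−k₁)]·C_{A0}·(e^(−k₁τ) − e^(−k₂τ)).
e^(−k₁τ) = e^(−0.0595×40.1) = e^(−2.386) = 0.09200; e^(−k₂τ) = e^(−3.144) = 0.04312.
C_D = 0.0595×1.41/(0.0784−0.0595) × (0.09200−0.04312) = 4.439×0.04888 = 0.2170 mol/dm³.
C_A = C_{A0}e^(−k₁τ) = 0.1297 mol/dm³, so C_U = C_{A0}−C_A−C_D = 1.063 mol/dm³; C_D/C_U = 0.204.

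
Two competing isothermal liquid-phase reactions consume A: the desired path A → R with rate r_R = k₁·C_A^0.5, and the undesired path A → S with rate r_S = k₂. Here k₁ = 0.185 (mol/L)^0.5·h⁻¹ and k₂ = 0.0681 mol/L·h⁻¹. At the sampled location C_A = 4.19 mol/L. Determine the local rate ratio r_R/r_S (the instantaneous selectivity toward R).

S_{R/S} = r_R/r_S = (k₁·C_A^0.5)/(k₂) = (k₁/k₂)·C_A^0.5.
= (0.185×4.190^0.5) / (0.0681) = 0.3787/0.06810 = 5.56.

5.56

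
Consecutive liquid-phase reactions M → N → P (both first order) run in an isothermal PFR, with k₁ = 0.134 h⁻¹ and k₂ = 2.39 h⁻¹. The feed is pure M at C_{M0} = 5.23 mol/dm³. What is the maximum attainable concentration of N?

0.247 mol/dm³

For a first-order series the maximum intermediate yield is C_{N,max}/C_{M0} = (k₁/k₂)^[k₂/(k₂−k₁)].
= (0.134/2.39)^(2.39/(2.39−0.134)) = (0.05607)^(1.059) = 0.04725.
C_{N,max} = 0.04725×5.23 = 0.247 mol/dm³.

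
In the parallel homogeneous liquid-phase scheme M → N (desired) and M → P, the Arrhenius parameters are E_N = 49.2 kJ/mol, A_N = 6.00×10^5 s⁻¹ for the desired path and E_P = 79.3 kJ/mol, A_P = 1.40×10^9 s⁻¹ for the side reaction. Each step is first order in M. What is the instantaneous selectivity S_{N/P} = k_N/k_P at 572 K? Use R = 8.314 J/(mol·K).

0.240

With equal orders, S_{N/P} = k_N/k_P = (A_N/A_P)·exp[(E_P−E_N)/(RT)].
(E_P−E_N)/(RT) = (79.3−49.2)×10³/(8.314×572) = 30100/4756 = 6.329.
k_N/k_P = (6.00×10^5/1.40×10^9)·exp(6.329) = 4.286×10^-4 × 560.8 = 0.240.
Since E_N < E_P, lowering the temperature improves selectivity toward N.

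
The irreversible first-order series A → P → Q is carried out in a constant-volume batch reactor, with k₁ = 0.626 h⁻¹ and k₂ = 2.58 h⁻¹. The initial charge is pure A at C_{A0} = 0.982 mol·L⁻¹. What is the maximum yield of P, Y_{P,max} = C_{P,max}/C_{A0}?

0.154

For a first-order series the maximum intermediate yield is C_{P,max}/C_{A0} = (k₁/k₂)^[k₂/(k₂−k₁)].
= (0.626/2.58)^(2.58/(2.58−0.626)) = (0.2426)^(1.320) = 0.1541.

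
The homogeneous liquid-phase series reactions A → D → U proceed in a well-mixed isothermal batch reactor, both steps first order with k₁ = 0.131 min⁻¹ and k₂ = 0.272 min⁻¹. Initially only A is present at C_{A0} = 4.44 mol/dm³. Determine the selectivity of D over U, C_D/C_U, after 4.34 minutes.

The intermediate concentration in a first-order A→B→C sequence is C_D = k₁C_{A0}(e^(−k₁t) − e^(−k₂t))/(k₂−k₁).
e^(−k₁t) = e^(−0.131×4.34) = e^(−0.5685) = 0.5664; e^(−k₂t) = e^(−1.180) = 0.3071.
C_D = 0.131×4.44/(0.272−0.131) × (0.5664−0.3071) = 4.125×0.2592 = 1.069 mol/dm³.
C_A = C_{A0}e^(−k₁t) = 2.515 mol/dm³, so C_U = C_{A0}−C_A−C_D = 0.8561 mol/dm³; C_D/C_U = 1.25.

1.25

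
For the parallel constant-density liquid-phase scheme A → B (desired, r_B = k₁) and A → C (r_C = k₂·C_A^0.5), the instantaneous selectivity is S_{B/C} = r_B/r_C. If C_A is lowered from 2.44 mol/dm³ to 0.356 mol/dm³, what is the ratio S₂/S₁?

S_{B/C} = (k₁/k₂)·C_A^-0.5, so S₂/S₁ = (C_{A,2}/C_{A,1})^-0.5.
= (0.356/2.44)^(-0.5) = (0.1459)^(-0.5) = 2.62.

2.62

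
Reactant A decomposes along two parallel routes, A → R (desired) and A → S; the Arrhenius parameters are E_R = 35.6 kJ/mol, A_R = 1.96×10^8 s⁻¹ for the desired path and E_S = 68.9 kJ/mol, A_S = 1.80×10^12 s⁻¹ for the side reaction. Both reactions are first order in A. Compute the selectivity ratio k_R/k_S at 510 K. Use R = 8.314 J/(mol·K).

0.280

k_R/k_S = (A_R/A_S)·exp[−(E_R−E_S)/(RT)] = (A_R/A_S)·exp[(E_S−E_R)/(RT)].
(E_S−E_R)/(RT) = (68.9−35.6)×10³/(8.314×510) = 33300/4240 = 7.854.
k_R/k_S = (1.96×10^8/1.80×10^12)·exp(7.854) = 1.089×10^-4 × 2575 = 0.280.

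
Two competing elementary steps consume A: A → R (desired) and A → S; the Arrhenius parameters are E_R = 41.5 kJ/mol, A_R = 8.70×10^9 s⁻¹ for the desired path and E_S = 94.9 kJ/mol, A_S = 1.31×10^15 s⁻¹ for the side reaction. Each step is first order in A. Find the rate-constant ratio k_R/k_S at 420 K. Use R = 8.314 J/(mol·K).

Since both paths have the same order in A, the concentration cancels and S_{R/S} = k_R/k_S = (A_R/A_S)·exp[(E_S−E_R)/(RT)].
(E_S−E_R)/(RT) = (94.9−41.5)×10³/(8.314×420) = 53400/3492 = 15.29.
k_R/k_S = (8.70×10^9/1.31×10^15)·exp(15.29) = 6.641×10^-6 × 4.380×10^6 = 29.1.
Since E_R < E_S, lowering the temperature improves selectivity toward R.

29.1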